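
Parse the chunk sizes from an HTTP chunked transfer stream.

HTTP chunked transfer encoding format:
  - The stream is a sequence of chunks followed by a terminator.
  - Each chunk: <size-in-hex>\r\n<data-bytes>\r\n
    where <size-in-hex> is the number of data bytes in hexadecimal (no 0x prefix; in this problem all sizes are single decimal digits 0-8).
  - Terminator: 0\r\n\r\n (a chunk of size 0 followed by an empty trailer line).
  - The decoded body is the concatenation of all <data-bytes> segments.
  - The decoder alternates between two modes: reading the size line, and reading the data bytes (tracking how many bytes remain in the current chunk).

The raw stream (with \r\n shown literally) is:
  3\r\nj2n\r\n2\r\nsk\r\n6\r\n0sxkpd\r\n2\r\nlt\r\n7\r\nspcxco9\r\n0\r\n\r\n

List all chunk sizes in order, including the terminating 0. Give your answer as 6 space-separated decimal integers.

Answer: 3 2 6 2 7 0

Derivation:
Chunk 1: stream[0..1]='3' size=0x3=3, data at stream[3..6]='j2n' -> body[0..3], body so far='j2n'
Chunk 2: stream[8..9]='2' size=0x2=2, data at stream[11..13]='sk' -> body[3..5], body so far='j2nsk'
Chunk 3: stream[15..16]='6' size=0x6=6, data at stream[18..24]='0sxkpd' -> body[5..11], body so far='j2nsk0sxkpd'
Chunk 4: stream[26..27]='2' size=0x2=2, data at stream[29..31]='lt' -> body[11..13], body so far='j2nsk0sxkpdlt'
Chunk 5: stream[33..34]='7' size=0x7=7, data at stream[36..43]='spcxco9' -> body[13..20], body so far='j2nsk0sxkpdltspcxco9'
Chunk 6: stream[45..46]='0' size=0 (terminator). Final body='j2nsk0sxkpdltspcxco9' (20 bytes)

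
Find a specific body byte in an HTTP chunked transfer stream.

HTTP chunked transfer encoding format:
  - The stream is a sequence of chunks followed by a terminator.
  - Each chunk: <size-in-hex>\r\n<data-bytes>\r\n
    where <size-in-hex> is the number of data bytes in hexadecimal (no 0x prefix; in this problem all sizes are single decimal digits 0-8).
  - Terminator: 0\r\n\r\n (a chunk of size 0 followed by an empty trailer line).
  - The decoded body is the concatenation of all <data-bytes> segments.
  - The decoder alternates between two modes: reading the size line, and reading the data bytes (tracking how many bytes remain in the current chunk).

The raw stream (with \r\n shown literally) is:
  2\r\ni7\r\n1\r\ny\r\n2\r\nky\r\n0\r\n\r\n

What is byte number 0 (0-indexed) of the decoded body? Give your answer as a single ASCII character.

Chunk 1: stream[0..1]='2' size=0x2=2, data at stream[3..5]='i7' -> body[0..2], body so far='i7'
Chunk 2: stream[7..8]='1' size=0x1=1, data at stream[10..11]='y' -> body[2..3], body so far='i7y'
Chunk 3: stream[13..14]='2' size=0x2=2, data at stream[16..18]='ky' -> body[3..5], body so far='i7yky'
Chunk 4: stream[20..21]='0' size=0 (terminator). Final body='i7yky' (5 bytes)
Body byte 0 = 'i'

Answer: i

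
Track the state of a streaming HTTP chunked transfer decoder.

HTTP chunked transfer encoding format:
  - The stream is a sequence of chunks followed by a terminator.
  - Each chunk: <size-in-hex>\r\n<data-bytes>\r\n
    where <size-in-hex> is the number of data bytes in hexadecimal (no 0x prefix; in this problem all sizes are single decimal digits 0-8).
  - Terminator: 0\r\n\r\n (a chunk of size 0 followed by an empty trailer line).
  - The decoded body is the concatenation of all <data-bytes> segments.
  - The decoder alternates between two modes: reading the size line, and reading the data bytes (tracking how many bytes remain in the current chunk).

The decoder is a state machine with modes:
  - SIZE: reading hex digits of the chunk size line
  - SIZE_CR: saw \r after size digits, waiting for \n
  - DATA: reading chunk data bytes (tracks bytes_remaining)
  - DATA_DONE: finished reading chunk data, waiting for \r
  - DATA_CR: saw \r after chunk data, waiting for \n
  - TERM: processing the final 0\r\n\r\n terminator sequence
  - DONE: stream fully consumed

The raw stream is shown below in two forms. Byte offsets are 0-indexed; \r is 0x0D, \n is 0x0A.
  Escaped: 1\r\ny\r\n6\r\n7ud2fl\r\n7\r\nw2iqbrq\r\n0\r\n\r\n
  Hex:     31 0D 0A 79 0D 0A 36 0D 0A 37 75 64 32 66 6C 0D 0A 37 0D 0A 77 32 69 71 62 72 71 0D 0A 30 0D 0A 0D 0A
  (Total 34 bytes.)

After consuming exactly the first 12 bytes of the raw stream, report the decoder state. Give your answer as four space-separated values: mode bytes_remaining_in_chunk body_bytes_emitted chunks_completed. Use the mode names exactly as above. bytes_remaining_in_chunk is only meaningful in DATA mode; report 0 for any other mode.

Answer: DATA 3 4 1

Derivation:
Byte 0 = '1': mode=SIZE remaining=0 emitted=0 chunks_done=0
Byte 1 = 0x0D: mode=SIZE_CR remaining=0 emitted=0 chunks_done=0
Byte 2 = 0x0A: mode=DATA remaining=1 emitted=0 chunks_done=0
Byte 3 = 'y': mode=DATA_DONE remaining=0 emitted=1 chunks_done=0
Byte 4 = 0x0D: mode=DATA_CR remaining=0 emitted=1 chunks_done=0
Byte 5 = 0x0A: mode=SIZE remaining=0 emitted=1 chunks_done=1
Byte 6 = '6': mode=SIZE remaining=0 emitted=1 chunks_done=1
Byte 7 = 0x0D: mode=SIZE_CR remaining=0 emitted=1 chunks_done=1
Byte 8 = 0x0A: mode=DATA remaining=6 emitted=1 chunks_done=1
Byte 9 = '7': mode=DATA remaining=5 emitted=2 chunks_done=1
Byte 10 = 'u': mode=DATA remaining=4 emitted=3 chunks_done=1
Byte 11 = 'd': mode=DATA remaining=3 emitted=4 chunks_done=1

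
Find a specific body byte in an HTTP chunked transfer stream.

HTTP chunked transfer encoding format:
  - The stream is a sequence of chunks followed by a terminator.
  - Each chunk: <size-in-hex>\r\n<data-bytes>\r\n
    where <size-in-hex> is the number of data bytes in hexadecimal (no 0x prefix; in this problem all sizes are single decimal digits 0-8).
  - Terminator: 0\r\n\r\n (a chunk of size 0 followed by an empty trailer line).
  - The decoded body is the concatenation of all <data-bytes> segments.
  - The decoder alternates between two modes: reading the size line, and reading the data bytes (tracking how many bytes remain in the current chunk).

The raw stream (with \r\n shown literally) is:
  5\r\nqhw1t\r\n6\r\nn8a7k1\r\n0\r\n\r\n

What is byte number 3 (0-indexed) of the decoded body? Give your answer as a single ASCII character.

Chunk 1: stream[0..1]='5' size=0x5=5, data at stream[3..8]='qhw1t' -> body[0..5], body so far='qhw1t'
Chunk 2: stream[10..11]='6' size=0x6=6, data at stream[13..19]='n8a7k1' -> body[5..11], body so far='qhw1tn8a7k1'
Chunk 3: stream[21..22]='0' size=0 (terminator). Final body='qhw1tn8a7k1' (11 bytes)
Body byte 3 = '1'

Answer: 1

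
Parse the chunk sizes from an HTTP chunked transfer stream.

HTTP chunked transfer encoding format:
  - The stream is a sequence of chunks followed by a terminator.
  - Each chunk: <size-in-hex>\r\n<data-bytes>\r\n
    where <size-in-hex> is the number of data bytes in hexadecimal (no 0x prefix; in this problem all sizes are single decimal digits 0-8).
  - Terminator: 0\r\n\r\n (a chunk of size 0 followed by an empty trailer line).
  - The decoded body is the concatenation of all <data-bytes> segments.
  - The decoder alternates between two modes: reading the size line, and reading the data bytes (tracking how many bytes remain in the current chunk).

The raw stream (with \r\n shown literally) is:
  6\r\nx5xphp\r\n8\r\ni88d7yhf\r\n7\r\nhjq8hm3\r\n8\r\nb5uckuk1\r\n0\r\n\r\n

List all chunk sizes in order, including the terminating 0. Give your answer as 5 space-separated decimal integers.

Answer: 6 8 7 8 0

Derivation:
Chunk 1: stream[0..1]='6' size=0x6=6, data at stream[3..9]='x5xphp' -> body[0..6], body so far='x5xphp'
Chunk 2: stream[11..12]='8' size=0x8=8, data at stream[14..22]='i88d7yhf' -> body[6..14], body so far='x5xphpi88d7yhf'
Chunk 3: stream[24..25]='7' size=0x7=7, data at stream[27..34]='hjq8hm3' -> body[14..21], body so far='x5xphpi88d7yhfhjq8hm3'
Chunk 4: stream[36..37]='8' size=0x8=8, data at stream[39..47]='b5uckuk1' -> body[21..29], body so far='x5xphpi88d7yhfhjq8hm3b5uckuk1'
Chunk 5: stream[49..50]='0' size=0 (terminator). Final body='x5xphpi88d7yhfhjq8hm3b5uckuk1' (29 bytes)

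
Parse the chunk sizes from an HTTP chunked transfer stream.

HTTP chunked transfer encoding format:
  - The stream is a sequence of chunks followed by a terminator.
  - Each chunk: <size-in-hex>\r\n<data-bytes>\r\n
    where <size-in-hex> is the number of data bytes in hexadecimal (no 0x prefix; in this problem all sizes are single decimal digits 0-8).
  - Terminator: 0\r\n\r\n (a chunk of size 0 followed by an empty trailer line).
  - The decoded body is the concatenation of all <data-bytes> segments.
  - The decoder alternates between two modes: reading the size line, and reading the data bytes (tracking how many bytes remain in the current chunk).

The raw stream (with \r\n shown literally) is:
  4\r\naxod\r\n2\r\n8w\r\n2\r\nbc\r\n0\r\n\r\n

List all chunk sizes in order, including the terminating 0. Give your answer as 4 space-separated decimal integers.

Answer: 4 2 2 0

Derivation:
Chunk 1: stream[0..1]='4' size=0x4=4, data at stream[3..7]='axod' -> body[0..4], body so far='axod'
Chunk 2: stream[9..10]='2' size=0x2=2, data at stream[12..14]='8w' -> body[4..6], body so far='axod8w'
Chunk 3: stream[16..17]='2' size=0x2=2, data at stream[19..21]='bc' -> body[6..8], body so far='axod8wbc'
Chunk 4: stream[23..24]='0' size=0 (terminator). Final body='axod8wbc' (8 bytes)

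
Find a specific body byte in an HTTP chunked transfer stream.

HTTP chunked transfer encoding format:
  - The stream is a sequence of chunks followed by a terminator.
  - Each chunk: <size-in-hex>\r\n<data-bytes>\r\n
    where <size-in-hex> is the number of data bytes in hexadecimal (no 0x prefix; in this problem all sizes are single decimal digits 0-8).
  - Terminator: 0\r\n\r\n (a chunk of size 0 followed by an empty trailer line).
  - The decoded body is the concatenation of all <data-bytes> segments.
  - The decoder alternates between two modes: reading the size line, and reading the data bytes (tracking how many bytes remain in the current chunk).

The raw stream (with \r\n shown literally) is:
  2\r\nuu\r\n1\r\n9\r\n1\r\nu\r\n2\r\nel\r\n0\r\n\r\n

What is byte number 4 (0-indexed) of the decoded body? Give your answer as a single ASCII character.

Answer: e

Derivation:
Chunk 1: stream[0..1]='2' size=0x2=2, data at stream[3..5]='uu' -> body[0..2], body so far='uu'
Chunk 2: stream[7..8]='1' size=0x1=1, data at stream[10..11]='9' -> body[2..3], body so far='uu9'
Chunk 3: stream[13..14]='1' size=0x1=1, data at stream[16..17]='u' -> body[3..4], body so far='uu9u'
Chunk 4: stream[19..20]='2' size=0x2=2, data at stream[22..24]='el' -> body[4..6], body so far='uu9uel'
Chunk 5: stream[26..27]='0' size=0 (terminator). Final body='uu9uel' (6 bytes)
Body byte 4 = 'e'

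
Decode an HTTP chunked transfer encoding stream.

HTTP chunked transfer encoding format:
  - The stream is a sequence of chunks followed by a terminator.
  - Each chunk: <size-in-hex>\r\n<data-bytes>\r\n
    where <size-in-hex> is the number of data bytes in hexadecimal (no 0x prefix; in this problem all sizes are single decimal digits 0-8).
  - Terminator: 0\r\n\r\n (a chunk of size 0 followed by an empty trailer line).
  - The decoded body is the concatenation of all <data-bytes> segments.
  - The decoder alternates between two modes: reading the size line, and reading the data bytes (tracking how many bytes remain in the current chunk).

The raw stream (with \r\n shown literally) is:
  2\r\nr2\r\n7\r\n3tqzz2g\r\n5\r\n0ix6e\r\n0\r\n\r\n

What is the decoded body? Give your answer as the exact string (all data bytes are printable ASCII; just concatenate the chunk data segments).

Answer: r23tqzz2g0ix6e

Derivation:
Chunk 1: stream[0..1]='2' size=0x2=2, data at stream[3..5]='r2' -> body[0..2], body so far='r2'
Chunk 2: stream[7..8]='7' size=0x7=7, data at stream[10..17]='3tqzz2g' -> body[2..9], body so far='r23tqzz2g'
Chunk 3: stream[19..20]='5' size=0x5=5, data at stream[22..27]='0ix6e' -> body[9..14], body so far='r23tqzz2g0ix6e'
Chunk 4: stream[29..30]='0' size=0 (terminator). Final body='r23tqzz2g0ix6e' (14 bytes)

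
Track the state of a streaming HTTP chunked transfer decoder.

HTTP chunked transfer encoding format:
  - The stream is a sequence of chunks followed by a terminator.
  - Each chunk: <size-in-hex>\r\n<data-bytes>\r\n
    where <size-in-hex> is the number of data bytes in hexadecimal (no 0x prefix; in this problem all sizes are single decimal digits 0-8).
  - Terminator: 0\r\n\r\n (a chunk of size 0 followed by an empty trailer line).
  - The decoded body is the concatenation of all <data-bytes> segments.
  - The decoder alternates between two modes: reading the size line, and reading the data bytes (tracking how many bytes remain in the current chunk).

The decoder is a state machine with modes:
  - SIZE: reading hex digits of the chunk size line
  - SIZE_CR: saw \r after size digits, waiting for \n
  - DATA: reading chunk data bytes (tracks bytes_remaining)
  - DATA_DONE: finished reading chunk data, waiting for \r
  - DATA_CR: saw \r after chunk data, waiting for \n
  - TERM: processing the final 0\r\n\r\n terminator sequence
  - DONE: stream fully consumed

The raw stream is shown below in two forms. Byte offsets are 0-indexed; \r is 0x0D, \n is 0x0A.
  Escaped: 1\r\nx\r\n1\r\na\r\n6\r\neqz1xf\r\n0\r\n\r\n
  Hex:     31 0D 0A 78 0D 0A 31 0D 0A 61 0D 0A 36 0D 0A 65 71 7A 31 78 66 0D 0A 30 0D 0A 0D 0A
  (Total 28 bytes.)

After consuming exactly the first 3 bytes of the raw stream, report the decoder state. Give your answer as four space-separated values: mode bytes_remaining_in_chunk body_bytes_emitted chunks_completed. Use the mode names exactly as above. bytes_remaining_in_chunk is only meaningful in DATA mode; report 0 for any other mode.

Byte 0 = '1': mode=SIZE remaining=0 emitted=0 chunks_done=0
Byte 1 = 0x0D: mode=SIZE_CR remaining=0 emitted=0 chunks_done=0
Byte 2 = 0x0A: mode=DATA remaining=1 emitted=0 chunks_done=0

Answer: DATA 1 0 0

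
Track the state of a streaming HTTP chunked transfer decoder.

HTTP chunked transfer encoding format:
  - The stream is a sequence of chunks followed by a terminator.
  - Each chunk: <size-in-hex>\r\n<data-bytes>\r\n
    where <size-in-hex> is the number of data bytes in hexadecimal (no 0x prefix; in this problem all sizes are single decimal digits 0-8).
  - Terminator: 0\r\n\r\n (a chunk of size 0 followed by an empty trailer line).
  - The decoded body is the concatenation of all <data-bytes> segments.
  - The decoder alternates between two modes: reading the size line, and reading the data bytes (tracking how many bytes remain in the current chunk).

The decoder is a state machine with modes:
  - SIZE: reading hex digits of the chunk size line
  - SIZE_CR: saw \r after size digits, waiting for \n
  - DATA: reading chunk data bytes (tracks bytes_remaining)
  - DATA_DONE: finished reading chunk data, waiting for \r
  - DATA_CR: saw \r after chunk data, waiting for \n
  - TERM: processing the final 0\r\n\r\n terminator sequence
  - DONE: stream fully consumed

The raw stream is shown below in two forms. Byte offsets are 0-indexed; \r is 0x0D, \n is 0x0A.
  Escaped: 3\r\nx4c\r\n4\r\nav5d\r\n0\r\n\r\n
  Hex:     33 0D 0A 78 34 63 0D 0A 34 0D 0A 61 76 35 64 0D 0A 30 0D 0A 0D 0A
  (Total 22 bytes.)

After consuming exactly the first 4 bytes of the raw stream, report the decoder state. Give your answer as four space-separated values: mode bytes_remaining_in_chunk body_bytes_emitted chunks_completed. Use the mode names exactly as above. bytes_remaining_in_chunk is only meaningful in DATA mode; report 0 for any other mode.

Byte 0 = '3': mode=SIZE remaining=0 emitted=0 chunks_done=0
Byte 1 = 0x0D: mode=SIZE_CR remaining=0 emitted=0 chunks_done=0
Byte 2 = 0x0A: mode=DATA remaining=3 emitted=0 chunks_done=0
Byte 3 = 'x': mode=DATA remaining=2 emitted=1 chunks_done=0

Answer: DATA 2 1 0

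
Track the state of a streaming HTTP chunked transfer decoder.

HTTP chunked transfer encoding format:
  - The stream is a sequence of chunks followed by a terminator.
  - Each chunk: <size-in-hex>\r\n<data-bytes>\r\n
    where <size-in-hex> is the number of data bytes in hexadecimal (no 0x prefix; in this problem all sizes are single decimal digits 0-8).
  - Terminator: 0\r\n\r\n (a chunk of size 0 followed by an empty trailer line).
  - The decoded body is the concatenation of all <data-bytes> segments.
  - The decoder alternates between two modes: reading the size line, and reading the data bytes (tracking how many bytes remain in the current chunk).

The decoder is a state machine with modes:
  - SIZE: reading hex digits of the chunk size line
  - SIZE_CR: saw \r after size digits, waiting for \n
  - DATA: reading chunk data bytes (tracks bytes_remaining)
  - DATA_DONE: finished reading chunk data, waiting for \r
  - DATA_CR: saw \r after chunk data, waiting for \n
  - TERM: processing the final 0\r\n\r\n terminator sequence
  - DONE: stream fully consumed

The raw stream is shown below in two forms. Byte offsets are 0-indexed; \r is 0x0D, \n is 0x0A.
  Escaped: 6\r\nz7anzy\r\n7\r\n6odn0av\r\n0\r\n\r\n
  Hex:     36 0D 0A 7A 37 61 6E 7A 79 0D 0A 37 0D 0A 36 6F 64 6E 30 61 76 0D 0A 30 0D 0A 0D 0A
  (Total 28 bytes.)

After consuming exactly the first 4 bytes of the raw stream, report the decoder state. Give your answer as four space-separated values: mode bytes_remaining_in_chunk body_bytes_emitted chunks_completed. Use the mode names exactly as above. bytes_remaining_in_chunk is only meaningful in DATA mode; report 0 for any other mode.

Answer: DATA 5 1 0

Derivation:
Byte 0 = '6': mode=SIZE remaining=0 emitted=0 chunks_done=0
Byte 1 = 0x0D: mode=SIZE_CR remaining=0 emitted=0 chunks_done=0
Byte 2 = 0x0A: mode=DATA remaining=6 emitted=0 chunks_done=0
Byte 3 = 'z': mode=DATA remaining=5 emitted=1 chunks_done=0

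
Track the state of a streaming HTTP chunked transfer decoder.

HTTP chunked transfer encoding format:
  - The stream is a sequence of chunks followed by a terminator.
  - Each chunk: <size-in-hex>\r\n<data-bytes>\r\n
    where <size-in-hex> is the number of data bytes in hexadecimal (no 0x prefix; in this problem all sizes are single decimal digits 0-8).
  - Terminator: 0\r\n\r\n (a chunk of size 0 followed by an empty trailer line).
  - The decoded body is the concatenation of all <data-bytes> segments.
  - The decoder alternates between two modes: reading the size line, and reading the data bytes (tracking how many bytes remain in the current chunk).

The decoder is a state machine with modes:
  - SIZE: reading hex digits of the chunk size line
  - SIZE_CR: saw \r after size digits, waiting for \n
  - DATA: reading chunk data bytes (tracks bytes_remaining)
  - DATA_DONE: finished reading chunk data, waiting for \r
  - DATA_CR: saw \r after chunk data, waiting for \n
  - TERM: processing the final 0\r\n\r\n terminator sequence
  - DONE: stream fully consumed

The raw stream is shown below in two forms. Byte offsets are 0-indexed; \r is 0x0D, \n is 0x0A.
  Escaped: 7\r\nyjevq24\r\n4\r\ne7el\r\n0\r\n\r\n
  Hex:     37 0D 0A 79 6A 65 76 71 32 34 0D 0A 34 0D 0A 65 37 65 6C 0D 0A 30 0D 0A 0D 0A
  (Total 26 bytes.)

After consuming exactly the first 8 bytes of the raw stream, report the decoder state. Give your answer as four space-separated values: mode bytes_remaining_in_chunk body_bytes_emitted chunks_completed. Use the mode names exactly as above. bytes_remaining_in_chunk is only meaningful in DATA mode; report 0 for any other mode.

Answer: DATA 2 5 0

Derivation:
Byte 0 = '7': mode=SIZE remaining=0 emitted=0 chunks_done=0
Byte 1 = 0x0D: mode=SIZE_CR remaining=0 emitted=0 chunks_done=0
Byte 2 = 0x0A: mode=DATA remaining=7 emitted=0 chunks_done=0
Byte 3 = 'y': mode=DATA remaining=6 emitted=1 chunks_done=0
Byte 4 = 'j': mode=DATA remaining=5 emitted=2 chunks_done=0
Byte 5 = 'e': mode=DATA remaining=4 emitted=3 chunks_done=0
Byte 6 = 'v': mode=DATA remaining=3 emitted=4 chunks_done=0
Byte 7 = 'q': mode=DATA remaining=2 emitted=5 chunks_done=0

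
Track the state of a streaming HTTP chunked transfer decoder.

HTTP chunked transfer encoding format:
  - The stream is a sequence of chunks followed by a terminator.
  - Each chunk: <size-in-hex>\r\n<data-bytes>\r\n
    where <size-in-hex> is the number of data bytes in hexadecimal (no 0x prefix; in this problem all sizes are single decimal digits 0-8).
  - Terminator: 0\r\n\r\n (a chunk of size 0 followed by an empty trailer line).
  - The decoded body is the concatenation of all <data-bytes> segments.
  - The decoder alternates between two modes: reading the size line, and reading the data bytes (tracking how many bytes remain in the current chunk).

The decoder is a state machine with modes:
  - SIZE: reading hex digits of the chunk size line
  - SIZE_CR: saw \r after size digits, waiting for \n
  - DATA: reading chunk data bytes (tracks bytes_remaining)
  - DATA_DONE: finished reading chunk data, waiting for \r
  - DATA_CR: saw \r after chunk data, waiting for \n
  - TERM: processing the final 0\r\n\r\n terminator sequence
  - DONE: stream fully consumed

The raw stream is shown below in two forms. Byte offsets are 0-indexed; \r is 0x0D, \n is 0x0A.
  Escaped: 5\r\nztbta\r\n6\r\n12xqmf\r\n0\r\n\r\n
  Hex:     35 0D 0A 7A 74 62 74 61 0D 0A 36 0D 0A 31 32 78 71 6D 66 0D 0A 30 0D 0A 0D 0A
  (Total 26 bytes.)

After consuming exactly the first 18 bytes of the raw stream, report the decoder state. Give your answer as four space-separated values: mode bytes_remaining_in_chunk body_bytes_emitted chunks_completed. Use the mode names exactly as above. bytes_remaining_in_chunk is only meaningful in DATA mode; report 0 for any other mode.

Answer: DATA 1 10 1

Derivation:
Byte 0 = '5': mode=SIZE remaining=0 emitted=0 chunks_done=0
Byte 1 = 0x0D: mode=SIZE_CR remaining=0 emitted=0 chunks_done=0
Byte 2 = 0x0A: mode=DATA remaining=5 emitted=0 chunks_done=0
Byte 3 = 'z': mode=DATA remaining=4 emitted=1 chunks_done=0
Byte 4 = 't': mode=DATA remaining=3 emitted=2 chunks_done=0
Byte 5 = 'b': mode=DATA remaining=2 emitted=3 chunks_done=0
Byte 6 = 't': mode=DATA remaining=1 emitted=4 chunks_done=0
Byte 7 = 'a': mode=DATA_DONE remaining=0 emitted=5 chunks_done=0
Byte 8 = 0x0D: mode=DATA_CR remaining=0 emitted=5 chunks_done=0
Byte 9 = 0x0A: mode=SIZE remaining=0 emitted=5 chunks_done=1
Byte 10 = '6': mode=SIZE remaining=0 emitted=5 chunks_done=1
Byte 11 = 0x0D: mode=SIZE_CR remaining=0 emitted=5 chunks_done=1
Byte 12 = 0x0A: mode=DATA remaining=6 emitted=5 chunks_done=1
Byte 13 = '1': mode=DATA remaining=5 emitted=6 chunks_done=1
Byte 14 = '2': mode=DATA remaining=4 emitted=7 chunks_done=1
Byte 15 = 'x': mode=DATA remaining=3 emitted=8 chunks_done=1
Byte 16 = 'q': mode=DATA remaining=2 emitted=9 chunks_done=1
Byte 17 = 'm': mode=DATA remaining=1 emitted=10 chunks_done=1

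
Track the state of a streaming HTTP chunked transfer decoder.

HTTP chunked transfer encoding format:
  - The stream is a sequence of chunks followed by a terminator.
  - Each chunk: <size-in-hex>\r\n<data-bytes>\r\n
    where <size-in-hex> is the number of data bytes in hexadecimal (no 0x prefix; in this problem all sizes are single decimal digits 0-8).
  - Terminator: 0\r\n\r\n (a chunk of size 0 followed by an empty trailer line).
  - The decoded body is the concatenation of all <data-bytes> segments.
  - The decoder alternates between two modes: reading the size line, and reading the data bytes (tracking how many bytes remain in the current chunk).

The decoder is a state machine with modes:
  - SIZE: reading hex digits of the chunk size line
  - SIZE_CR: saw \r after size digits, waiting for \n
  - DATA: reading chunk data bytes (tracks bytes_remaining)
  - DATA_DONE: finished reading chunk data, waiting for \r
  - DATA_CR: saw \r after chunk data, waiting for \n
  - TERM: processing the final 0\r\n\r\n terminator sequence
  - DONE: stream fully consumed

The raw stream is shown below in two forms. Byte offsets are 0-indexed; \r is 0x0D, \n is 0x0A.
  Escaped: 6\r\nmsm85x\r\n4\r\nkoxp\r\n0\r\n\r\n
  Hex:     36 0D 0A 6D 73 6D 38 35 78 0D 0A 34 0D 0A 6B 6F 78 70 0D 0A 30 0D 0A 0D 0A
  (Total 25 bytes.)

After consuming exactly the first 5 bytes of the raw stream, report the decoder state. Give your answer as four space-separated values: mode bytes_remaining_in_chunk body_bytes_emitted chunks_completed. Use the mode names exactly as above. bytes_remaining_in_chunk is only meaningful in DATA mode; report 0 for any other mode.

Byte 0 = '6': mode=SIZE remaining=0 emitted=0 chunks_done=0
Byte 1 = 0x0D: mode=SIZE_CR remaining=0 emitted=0 chunks_done=0
Byte 2 = 0x0A: mode=DATA remaining=6 emitted=0 chunks_done=0
Byte 3 = 'm': mode=DATA remaining=5 emitted=1 chunks_done=0
Byte 4 = 's': mode=DATA remaining=4 emitted=2 chunks_done=0

Answer: DATA 4 2 0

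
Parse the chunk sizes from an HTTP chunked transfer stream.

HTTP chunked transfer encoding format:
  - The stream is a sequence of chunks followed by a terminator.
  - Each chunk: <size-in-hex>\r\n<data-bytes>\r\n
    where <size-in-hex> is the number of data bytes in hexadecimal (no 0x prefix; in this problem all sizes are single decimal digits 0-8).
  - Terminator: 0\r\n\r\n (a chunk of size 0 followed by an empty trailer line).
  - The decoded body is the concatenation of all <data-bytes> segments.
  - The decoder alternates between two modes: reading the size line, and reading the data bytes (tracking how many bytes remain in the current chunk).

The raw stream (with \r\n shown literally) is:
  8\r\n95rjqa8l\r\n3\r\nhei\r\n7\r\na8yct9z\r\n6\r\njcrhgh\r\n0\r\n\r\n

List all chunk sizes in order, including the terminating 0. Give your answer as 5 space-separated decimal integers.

Chunk 1: stream[0..1]='8' size=0x8=8, data at stream[3..11]='95rjqa8l' -> body[0..8], body so far='95rjqa8l'
Chunk 2: stream[13..14]='3' size=0x3=3, data at stream[16..19]='hei' -> body[8..11], body so far='95rjqa8lhei'
Chunk 3: stream[21..22]='7' size=0x7=7, data at stream[24..31]='a8yct9z' -> body[11..18], body so far='95rjqa8lheia8yct9z'
Chunk 4: stream[33..34]='6' size=0x6=6, data at stream[36..42]='jcrhgh' -> body[18..24], body so far='95rjqa8lheia8yct9zjcrhgh'
Chunk 5: stream[44..45]='0' size=0 (terminator). Final body='95rjqa8lheia8yct9zjcrhgh' (24 bytes)

Answer: 8 3 7 6 0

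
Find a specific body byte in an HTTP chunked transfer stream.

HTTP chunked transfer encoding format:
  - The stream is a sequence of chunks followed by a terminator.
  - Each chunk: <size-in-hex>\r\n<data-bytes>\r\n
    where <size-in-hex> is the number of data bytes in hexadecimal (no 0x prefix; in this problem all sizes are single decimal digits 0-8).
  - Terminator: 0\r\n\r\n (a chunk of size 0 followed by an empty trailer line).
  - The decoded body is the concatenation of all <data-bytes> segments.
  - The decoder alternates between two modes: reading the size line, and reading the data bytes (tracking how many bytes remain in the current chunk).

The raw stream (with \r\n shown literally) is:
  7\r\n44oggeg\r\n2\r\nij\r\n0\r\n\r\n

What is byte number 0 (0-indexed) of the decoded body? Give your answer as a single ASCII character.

Chunk 1: stream[0..1]='7' size=0x7=7, data at stream[3..10]='44oggeg' -> body[0..7], body so far='44oggeg'
Chunk 2: stream[12..13]='2' size=0x2=2, data at stream[15..17]='ij' -> body[7..9], body so far='44oggegij'
Chunk 3: stream[19..20]='0' size=0 (terminator). Final body='44oggegij' (9 bytes)
Body byte 0 = '4'

Answer: 4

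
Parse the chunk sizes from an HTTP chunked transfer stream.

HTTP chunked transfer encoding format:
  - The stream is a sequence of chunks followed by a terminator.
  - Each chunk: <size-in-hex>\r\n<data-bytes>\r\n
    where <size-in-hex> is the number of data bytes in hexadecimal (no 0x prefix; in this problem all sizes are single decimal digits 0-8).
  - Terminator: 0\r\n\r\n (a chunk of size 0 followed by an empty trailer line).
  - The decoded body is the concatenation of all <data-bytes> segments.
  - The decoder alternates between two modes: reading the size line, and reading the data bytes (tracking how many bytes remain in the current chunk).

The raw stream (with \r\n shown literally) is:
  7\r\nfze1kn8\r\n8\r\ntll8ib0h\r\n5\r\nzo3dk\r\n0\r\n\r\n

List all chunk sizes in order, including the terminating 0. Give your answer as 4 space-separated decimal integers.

Chunk 1: stream[0..1]='7' size=0x7=7, data at stream[3..10]='fze1kn8' -> body[0..7], body so far='fze1kn8'
Chunk 2: stream[12..13]='8' size=0x8=8, data at stream[15..23]='tll8ib0h' -> body[7..15], body so far='fze1kn8tll8ib0h'
Chunk 3: stream[25..26]='5' size=0x5=5, data at stream[28..33]='zo3dk' -> body[15..20], body so far='fze1kn8tll8ib0hzo3dk'
Chunk 4: stream[35..36]='0' size=0 (terminator). Final body='fze1kn8tll8ib0hzo3dk' (20 bytes)

Answer: 7 8 5 0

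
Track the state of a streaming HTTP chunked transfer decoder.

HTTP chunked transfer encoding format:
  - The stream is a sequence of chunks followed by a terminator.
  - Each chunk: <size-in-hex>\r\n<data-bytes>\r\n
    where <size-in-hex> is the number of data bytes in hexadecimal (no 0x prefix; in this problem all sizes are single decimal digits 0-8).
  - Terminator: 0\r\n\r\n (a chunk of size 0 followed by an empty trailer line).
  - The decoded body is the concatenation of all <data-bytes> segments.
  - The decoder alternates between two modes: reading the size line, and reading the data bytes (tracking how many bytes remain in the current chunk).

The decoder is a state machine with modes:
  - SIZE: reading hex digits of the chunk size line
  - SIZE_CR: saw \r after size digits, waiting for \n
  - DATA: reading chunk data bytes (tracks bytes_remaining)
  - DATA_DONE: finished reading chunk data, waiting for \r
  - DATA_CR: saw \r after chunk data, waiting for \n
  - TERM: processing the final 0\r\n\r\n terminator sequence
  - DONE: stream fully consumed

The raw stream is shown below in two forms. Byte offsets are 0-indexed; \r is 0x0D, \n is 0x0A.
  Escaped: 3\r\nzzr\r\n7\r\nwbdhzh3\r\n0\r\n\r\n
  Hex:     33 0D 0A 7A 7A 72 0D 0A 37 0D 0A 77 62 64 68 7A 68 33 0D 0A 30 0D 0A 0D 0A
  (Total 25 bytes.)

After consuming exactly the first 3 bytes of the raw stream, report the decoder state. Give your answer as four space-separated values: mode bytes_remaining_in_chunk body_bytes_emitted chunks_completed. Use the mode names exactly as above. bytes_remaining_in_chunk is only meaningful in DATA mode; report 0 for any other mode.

Byte 0 = '3': mode=SIZE remaining=0 emitted=0 chunks_done=0
Byte 1 = 0x0D: mode=SIZE_CR remaining=0 emitted=0 chunks_done=0
Byte 2 = 0x0A: mode=DATA remaining=3 emitted=0 chunks_done=0

Answer: DATA 3 0 0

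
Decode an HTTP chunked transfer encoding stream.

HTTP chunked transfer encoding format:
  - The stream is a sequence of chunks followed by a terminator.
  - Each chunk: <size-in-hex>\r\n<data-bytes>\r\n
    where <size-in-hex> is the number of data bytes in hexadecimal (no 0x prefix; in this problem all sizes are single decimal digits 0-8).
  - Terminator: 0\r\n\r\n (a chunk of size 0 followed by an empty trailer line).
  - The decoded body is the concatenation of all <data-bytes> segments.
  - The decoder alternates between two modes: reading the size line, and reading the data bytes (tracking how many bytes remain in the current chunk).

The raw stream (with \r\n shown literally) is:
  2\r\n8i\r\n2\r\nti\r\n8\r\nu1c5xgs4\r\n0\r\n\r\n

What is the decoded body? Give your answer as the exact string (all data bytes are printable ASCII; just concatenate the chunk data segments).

Chunk 1: stream[0..1]='2' size=0x2=2, data at stream[3..5]='8i' -> body[0..2], body so far='8i'
Chunk 2: stream[7..8]='2' size=0x2=2, data at stream[10..12]='ti' -> body[2..4], body so far='8iti'
Chunk 3: stream[14..15]='8' size=0x8=8, data at stream[17..25]='u1c5xgs4' -> body[4..12], body so far='8itiu1c5xgs4'
Chunk 4: stream[27..28]='0' size=0 (terminator). Final body='8itiu1c5xgs4' (12 bytes)

Answer: 8itiu1c5xgs4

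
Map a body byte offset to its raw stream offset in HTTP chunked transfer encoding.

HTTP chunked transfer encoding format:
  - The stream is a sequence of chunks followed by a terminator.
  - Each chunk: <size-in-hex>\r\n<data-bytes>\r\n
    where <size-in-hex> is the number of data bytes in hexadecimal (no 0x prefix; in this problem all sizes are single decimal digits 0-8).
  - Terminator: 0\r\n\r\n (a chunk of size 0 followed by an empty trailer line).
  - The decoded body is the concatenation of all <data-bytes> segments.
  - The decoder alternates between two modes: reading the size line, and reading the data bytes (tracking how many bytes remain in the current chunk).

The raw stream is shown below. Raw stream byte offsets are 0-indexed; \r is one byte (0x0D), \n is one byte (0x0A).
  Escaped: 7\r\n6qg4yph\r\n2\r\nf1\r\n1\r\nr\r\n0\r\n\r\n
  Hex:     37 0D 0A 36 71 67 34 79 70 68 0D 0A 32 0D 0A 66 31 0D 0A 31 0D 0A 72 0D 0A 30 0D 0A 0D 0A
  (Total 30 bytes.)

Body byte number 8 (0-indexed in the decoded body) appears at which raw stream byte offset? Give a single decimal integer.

Chunk 1: stream[0..1]='7' size=0x7=7, data at stream[3..10]='6qg4yph' -> body[0..7], body so far='6qg4yph'
Chunk 2: stream[12..13]='2' size=0x2=2, data at stream[15..17]='f1' -> body[7..9], body so far='6qg4yphf1'
Chunk 3: stream[19..20]='1' size=0x1=1, data at stream[22..23]='r' -> body[9..10], body so far='6qg4yphf1r'
Chunk 4: stream[25..26]='0' size=0 (terminator). Final body='6qg4yphf1r' (10 bytes)
Body byte 8 at stream offset 16

Answer: 16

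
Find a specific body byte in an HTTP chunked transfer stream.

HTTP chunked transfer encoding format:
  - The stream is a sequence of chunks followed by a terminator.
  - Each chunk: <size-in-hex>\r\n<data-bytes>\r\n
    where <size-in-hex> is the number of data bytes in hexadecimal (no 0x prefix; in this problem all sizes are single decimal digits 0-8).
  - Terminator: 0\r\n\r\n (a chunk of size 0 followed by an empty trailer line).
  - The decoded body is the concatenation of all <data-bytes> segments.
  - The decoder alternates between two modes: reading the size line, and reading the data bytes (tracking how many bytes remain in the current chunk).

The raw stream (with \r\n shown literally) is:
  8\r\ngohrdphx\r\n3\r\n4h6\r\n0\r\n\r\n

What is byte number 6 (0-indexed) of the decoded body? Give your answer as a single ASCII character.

Answer: h

Derivation:
Chunk 1: stream[0..1]='8' size=0x8=8, data at stream[3..11]='gohrdphx' -> body[0..8], body so far='gohrdphx'
Chunk 2: stream[13..14]='3' size=0x3=3, data at stream[16..19]='4h6' -> body[8..11], body so far='gohrdphx4h6'
Chunk 3: stream[21..22]='0' size=0 (terminator). Final body='gohrdphx4h6' (11 bytes)
Body byte 6 = 'h'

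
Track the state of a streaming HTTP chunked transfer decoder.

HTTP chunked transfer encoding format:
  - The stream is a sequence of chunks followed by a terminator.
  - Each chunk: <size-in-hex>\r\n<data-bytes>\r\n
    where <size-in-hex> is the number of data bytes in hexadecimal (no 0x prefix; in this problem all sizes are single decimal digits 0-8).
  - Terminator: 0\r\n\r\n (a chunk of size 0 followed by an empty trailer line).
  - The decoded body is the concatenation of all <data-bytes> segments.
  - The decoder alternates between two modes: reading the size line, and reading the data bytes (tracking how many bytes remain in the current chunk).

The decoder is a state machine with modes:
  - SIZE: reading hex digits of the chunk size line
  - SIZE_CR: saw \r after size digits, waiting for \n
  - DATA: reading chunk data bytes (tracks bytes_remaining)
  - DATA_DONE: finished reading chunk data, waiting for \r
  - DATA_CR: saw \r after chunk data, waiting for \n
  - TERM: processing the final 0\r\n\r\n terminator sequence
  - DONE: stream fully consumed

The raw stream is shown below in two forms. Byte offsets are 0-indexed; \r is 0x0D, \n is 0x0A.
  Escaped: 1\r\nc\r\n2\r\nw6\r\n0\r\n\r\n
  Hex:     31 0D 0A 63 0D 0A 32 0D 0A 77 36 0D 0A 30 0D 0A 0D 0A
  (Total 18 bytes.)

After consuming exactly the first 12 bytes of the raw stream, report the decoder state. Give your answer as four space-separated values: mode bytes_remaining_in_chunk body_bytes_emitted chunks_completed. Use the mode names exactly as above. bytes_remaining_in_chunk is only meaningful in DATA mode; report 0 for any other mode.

Answer: DATA_CR 0 3 1

Derivation:
Byte 0 = '1': mode=SIZE remaining=0 emitted=0 chunks_done=0
Byte 1 = 0x0D: mode=SIZE_CR remaining=0 emitted=0 chunks_done=0
Byte 2 = 0x0A: mode=DATA remaining=1 emitted=0 chunks_done=0
Byte 3 = 'c': mode=DATA_DONE remaining=0 emitted=1 chunks_done=0
Byte 4 = 0x0D: mode=DATA_CR remaining=0 emitted=1 chunks_done=0
Byte 5 = 0x0A: mode=SIZE remaining=0 emitted=1 chunks_done=1
Byte 6 = '2': mode=SIZE remaining=0 emitted=1 chunks_done=1
Byte 7 = 0x0D: mode=SIZE_CR remaining=0 emitted=1 chunks_done=1
Byte 8 = 0x0A: mode=DATA remaining=2 emitted=1 chunks_done=1
Byte 9 = 'w': mode=DATA remaining=1 emitted=2 chunks_done=1
Byte 10 = '6': mode=DATA_DONE remaining=0 emitted=3 chunks_done=1
Byte 11 = 0x0D: mode=DATA_CR remaining=0 emitted=3 chunks_done=1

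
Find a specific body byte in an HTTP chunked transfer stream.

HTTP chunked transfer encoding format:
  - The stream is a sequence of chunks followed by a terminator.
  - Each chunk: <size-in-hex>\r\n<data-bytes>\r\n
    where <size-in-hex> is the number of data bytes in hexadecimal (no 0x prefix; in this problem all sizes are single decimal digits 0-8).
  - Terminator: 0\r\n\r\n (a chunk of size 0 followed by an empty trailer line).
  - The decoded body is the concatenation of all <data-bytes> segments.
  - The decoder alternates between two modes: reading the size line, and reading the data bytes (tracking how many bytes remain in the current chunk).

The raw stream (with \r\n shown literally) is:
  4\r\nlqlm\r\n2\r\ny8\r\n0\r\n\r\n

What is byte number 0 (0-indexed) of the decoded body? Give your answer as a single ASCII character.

Chunk 1: stream[0..1]='4' size=0x4=4, data at stream[3..7]='lqlm' -> body[0..4], body so far='lqlm'
Chunk 2: stream[9..10]='2' size=0x2=2, data at stream[12..14]='y8' -> body[4..6], body so far='lqlmy8'
Chunk 3: stream[16..17]='0' size=0 (terminator). Final body='lqlmy8' (6 bytes)
Body byte 0 = 'l'

Answer: l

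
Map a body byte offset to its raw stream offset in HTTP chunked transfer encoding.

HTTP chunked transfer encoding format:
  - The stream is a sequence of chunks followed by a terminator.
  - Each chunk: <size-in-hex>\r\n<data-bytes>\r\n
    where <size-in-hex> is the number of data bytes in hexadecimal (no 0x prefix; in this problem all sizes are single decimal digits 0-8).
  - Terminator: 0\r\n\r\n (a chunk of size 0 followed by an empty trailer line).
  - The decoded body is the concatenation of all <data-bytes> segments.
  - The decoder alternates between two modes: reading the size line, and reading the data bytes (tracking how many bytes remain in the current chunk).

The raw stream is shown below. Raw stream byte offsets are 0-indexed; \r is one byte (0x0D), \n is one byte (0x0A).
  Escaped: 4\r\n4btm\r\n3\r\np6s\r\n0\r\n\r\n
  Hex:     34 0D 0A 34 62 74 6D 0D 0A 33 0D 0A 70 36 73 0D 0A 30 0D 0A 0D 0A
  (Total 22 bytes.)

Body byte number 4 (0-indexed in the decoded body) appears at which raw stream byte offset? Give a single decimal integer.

Answer: 12

Derivation:
Chunk 1: stream[0..1]='4' size=0x4=4, data at stream[3..7]='4btm' -> body[0..4], body so far='4btm'
Chunk 2: stream[9..10]='3' size=0x3=3, data at stream[12..15]='p6s' -> body[4..7], body so far='4btmp6s'
Chunk 3: stream[17..18]='0' size=0 (terminator). Final body='4btmp6s' (7 bytes)
Body byte 4 at stream offset 12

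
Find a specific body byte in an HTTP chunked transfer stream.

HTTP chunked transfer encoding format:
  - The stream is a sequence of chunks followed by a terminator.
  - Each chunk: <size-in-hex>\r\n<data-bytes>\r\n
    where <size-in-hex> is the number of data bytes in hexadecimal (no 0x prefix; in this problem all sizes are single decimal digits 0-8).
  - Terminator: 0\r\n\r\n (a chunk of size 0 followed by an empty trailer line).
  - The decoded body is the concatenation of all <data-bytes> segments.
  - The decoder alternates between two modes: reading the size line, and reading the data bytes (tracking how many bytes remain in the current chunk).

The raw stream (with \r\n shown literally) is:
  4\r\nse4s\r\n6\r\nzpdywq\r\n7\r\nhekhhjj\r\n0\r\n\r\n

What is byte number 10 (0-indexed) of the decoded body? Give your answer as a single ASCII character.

Chunk 1: stream[0..1]='4' size=0x4=4, data at stream[3..7]='se4s' -> body[0..4], body so far='se4s'
Chunk 2: stream[9..10]='6' size=0x6=6, data at stream[12..18]='zpdywq' -> body[4..10], body so far='se4szpdywq'
Chunk 3: stream[20..21]='7' size=0x7=7, data at stream[23..30]='hekhhjj' -> body[10..17], body so far='se4szpdywqhekhhjj'
Chunk 4: stream[32..33]='0' size=0 (terminator). Final body='se4szpdywqhekhhjj' (17 bytes)
Body byte 10 = 'h'

Answer: h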